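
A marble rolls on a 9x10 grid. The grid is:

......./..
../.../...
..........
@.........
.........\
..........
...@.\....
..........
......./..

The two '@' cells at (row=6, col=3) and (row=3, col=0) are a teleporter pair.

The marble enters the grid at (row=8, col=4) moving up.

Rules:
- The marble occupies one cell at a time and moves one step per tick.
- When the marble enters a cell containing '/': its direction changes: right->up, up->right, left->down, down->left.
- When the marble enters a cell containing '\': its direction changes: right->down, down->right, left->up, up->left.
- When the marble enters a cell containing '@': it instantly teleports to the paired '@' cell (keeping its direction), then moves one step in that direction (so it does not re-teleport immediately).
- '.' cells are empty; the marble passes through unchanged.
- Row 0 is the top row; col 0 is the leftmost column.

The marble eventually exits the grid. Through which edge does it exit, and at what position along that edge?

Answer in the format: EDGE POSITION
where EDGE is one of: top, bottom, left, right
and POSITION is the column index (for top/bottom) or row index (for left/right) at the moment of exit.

Answer: top 4

Derivation:
Step 1: enter (8,4), '.' pass, move up to (7,4)
Step 2: enter (7,4), '.' pass, move up to (6,4)
Step 3: enter (6,4), '.' pass, move up to (5,4)
Step 4: enter (5,4), '.' pass, move up to (4,4)
Step 5: enter (4,4), '.' pass, move up to (3,4)
Step 6: enter (3,4), '.' pass, move up to (2,4)
Step 7: enter (2,4), '.' pass, move up to (1,4)
Step 8: enter (1,4), '.' pass, move up to (0,4)
Step 9: enter (0,4), '.' pass, move up to (-1,4)
Step 10: at (-1,4) — EXIT via top edge, pos 4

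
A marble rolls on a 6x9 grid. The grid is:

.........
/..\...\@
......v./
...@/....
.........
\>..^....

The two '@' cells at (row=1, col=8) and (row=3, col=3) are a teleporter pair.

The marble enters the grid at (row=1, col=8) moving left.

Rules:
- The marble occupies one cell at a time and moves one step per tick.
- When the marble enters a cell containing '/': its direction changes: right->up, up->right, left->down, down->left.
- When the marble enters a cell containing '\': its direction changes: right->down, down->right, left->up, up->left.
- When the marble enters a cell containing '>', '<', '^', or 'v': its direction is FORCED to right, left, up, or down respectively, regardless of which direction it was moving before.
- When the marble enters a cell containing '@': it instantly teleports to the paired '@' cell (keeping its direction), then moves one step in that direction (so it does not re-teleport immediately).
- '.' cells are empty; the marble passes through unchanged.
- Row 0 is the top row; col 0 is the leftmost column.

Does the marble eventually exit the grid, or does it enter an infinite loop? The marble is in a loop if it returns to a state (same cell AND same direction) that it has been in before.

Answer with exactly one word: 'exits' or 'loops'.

Answer: exits

Derivation:
Step 1: enter (1,8), '@' teleport (1,8)->(3,3), also enter (3,3), move left to (3,2)
Step 2: enter (3,2), '.' pass, move left to (3,1)
Step 3: enter (3,1), '.' pass, move left to (3,0)
Step 4: enter (3,0), '.' pass, move left to (3,-1)
Step 5: at (3,-1) — EXIT via left edge, pos 3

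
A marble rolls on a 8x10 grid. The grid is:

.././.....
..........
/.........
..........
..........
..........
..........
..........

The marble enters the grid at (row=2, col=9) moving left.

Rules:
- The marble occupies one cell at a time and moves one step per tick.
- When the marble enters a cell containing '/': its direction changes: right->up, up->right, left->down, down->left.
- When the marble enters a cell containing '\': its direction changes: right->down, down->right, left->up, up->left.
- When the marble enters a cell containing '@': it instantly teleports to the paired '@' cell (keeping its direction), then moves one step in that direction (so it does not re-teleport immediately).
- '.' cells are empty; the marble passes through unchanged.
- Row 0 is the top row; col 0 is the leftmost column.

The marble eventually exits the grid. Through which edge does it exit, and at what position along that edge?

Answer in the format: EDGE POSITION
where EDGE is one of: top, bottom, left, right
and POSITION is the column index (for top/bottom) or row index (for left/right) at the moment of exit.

Answer: bottom 0

Derivation:
Step 1: enter (2,9), '.' pass, move left to (2,8)
Step 2: enter (2,8), '.' pass, move left to (2,7)
Step 3: enter (2,7), '.' pass, move left to (2,6)
Step 4: enter (2,6), '.' pass, move left to (2,5)
Step 5: enter (2,5), '.' pass, move left to (2,4)
Step 6: enter (2,4), '.' pass, move left to (2,3)
Step 7: enter (2,3), '.' pass, move left to (2,2)
Step 8: enter (2,2), '.' pass, move left to (2,1)
Step 9: enter (2,1), '.' pass, move left to (2,0)
Step 10: enter (2,0), '/' deflects left->down, move down to (3,0)
Step 11: enter (3,0), '.' pass, move down to (4,0)
Step 12: enter (4,0), '.' pass, move down to (5,0)
Step 13: enter (5,0), '.' pass, move down to (6,0)
Step 14: enter (6,0), '.' pass, move down to (7,0)
Step 15: enter (7,0), '.' pass, move down to (8,0)
Step 16: at (8,0) — EXIT via bottom edge, pos 0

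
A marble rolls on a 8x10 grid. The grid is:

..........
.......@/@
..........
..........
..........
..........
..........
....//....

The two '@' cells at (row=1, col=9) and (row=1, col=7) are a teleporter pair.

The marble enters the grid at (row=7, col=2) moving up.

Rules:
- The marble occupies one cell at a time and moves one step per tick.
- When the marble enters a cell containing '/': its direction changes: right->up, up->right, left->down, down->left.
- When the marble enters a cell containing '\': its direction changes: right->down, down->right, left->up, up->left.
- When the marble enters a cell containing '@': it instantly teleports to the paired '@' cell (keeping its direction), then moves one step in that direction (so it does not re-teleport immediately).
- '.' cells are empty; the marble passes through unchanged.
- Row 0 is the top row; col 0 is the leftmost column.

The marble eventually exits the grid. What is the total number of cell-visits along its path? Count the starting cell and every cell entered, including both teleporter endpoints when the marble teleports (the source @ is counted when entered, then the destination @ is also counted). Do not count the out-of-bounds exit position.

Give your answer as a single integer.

Step 1: enter (7,2), '.' pass, move up to (6,2)
Step 2: enter (6,2), '.' pass, move up to (5,2)
Step 3: enter (5,2), '.' pass, move up to (4,2)
Step 4: enter (4,2), '.' pass, move up to (3,2)
Step 5: enter (3,2), '.' pass, move up to (2,2)
Step 6: enter (2,2), '.' pass, move up to (1,2)
Step 7: enter (1,2), '.' pass, move up to (0,2)
Step 8: enter (0,2), '.' pass, move up to (-1,2)
Step 9: at (-1,2) — EXIT via top edge, pos 2
Path length (cell visits): 8

Answer: 8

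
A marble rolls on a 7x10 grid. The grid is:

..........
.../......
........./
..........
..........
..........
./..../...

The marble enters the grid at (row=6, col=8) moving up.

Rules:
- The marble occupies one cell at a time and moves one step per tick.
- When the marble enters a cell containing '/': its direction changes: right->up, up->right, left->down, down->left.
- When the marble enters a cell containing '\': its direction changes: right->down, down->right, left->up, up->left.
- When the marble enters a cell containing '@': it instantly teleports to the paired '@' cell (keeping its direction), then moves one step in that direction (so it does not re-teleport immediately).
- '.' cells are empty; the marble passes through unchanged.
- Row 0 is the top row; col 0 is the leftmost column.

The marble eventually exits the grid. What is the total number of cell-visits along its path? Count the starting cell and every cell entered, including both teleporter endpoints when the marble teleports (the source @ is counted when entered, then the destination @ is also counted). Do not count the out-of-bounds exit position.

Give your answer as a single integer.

Answer: 7

Derivation:
Step 1: enter (6,8), '.' pass, move up to (5,8)
Step 2: enter (5,8), '.' pass, move up to (4,8)
Step 3: enter (4,8), '.' pass, move up to (3,8)
Step 4: enter (3,8), '.' pass, move up to (2,8)
Step 5: enter (2,8), '.' pass, move up to (1,8)
Step 6: enter (1,8), '.' pass, move up to (0,8)
Step 7: enter (0,8), '.' pass, move up to (-1,8)
Step 8: at (-1,8) — EXIT via top edge, pos 8
Path length (cell visits): 7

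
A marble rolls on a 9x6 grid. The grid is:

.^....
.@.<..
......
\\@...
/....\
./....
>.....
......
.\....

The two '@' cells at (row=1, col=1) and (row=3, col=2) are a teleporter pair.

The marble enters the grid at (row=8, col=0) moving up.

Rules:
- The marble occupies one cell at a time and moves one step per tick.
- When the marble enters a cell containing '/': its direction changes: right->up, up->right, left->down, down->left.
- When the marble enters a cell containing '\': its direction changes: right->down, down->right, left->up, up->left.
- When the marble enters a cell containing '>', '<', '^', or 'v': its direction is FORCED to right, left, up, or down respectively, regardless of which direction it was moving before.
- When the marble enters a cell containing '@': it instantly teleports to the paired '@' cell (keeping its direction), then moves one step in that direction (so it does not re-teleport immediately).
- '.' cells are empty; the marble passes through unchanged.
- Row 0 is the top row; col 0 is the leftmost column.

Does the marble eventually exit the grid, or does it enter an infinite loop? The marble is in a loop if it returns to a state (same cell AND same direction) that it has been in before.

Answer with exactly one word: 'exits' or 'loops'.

Step 1: enter (8,0), '.' pass, move up to (7,0)
Step 2: enter (7,0), '.' pass, move up to (6,0)
Step 3: enter (6,0), '>' forces up->right, move right to (6,1)
Step 4: enter (6,1), '.' pass, move right to (6,2)
Step 5: enter (6,2), '.' pass, move right to (6,3)
Step 6: enter (6,3), '.' pass, move right to (6,4)
Step 7: enter (6,4), '.' pass, move right to (6,5)
Step 8: enter (6,5), '.' pass, move right to (6,6)
Step 9: at (6,6) — EXIT via right edge, pos 6

Answer: exits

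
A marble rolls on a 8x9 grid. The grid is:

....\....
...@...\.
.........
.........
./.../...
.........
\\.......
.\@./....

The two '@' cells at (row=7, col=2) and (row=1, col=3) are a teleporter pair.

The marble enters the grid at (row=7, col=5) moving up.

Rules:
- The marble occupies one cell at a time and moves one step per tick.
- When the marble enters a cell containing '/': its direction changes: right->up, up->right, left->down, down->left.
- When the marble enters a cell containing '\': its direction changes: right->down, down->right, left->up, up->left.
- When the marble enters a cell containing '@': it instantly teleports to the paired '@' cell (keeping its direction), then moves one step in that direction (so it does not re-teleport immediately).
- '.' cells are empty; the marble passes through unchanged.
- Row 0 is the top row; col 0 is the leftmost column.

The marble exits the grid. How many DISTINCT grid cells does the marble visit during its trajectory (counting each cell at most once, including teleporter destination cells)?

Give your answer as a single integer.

Answer: 7

Derivation:
Step 1: enter (7,5), '.' pass, move up to (6,5)
Step 2: enter (6,5), '.' pass, move up to (5,5)
Step 3: enter (5,5), '.' pass, move up to (4,5)
Step 4: enter (4,5), '/' deflects up->right, move right to (4,6)
Step 5: enter (4,6), '.' pass, move right to (4,7)
Step 6: enter (4,7), '.' pass, move right to (4,8)
Step 7: enter (4,8), '.' pass, move right to (4,9)
Step 8: at (4,9) — EXIT via right edge, pos 4
Distinct cells visited: 7 (path length 7)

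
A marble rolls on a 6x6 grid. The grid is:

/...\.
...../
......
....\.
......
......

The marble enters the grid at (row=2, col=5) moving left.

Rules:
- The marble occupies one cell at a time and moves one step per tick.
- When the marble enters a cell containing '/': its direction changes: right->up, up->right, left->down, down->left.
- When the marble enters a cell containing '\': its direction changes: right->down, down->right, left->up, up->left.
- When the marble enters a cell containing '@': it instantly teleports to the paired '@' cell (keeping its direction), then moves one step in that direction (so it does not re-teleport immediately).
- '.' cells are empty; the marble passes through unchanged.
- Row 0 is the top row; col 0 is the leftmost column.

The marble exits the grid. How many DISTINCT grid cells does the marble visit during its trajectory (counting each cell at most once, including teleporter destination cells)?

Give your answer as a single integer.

Answer: 6

Derivation:
Step 1: enter (2,5), '.' pass, move left to (2,4)
Step 2: enter (2,4), '.' pass, move left to (2,3)
Step 3: enter (2,3), '.' pass, move left to (2,2)
Step 4: enter (2,2), '.' pass, move left to (2,1)
Step 5: enter (2,1), '.' pass, move left to (2,0)
Step 6: enter (2,0), '.' pass, move left to (2,-1)
Step 7: at (2,-1) — EXIT via left edge, pos 2
Distinct cells visited: 6 (path length 6)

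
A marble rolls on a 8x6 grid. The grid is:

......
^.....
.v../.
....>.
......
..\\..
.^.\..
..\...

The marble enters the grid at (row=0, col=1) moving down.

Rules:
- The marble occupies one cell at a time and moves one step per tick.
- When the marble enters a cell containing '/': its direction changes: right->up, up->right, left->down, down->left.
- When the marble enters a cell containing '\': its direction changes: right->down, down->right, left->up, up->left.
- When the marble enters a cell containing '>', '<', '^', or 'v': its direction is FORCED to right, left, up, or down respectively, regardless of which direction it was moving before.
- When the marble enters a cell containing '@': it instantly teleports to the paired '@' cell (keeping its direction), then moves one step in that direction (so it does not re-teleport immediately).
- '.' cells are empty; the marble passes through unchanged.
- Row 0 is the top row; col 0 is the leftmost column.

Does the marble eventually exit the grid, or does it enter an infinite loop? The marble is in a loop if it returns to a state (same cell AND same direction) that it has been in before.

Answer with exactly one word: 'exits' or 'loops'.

Answer: loops

Derivation:
Step 1: enter (0,1), '.' pass, move down to (1,1)
Step 2: enter (1,1), '.' pass, move down to (2,1)
Step 3: enter (2,1), 'v' forces down->down, move down to (3,1)
Step 4: enter (3,1), '.' pass, move down to (4,1)
Step 5: enter (4,1), '.' pass, move down to (5,1)
Step 6: enter (5,1), '.' pass, move down to (6,1)
Step 7: enter (6,1), '^' forces down->up, move up to (5,1)
Step 8: enter (5,1), '.' pass, move up to (4,1)
Step 9: enter (4,1), '.' pass, move up to (3,1)
Step 10: enter (3,1), '.' pass, move up to (2,1)
Step 11: enter (2,1), 'v' forces up->down, move down to (3,1)
Step 12: at (3,1) dir=down — LOOP DETECTED (seen before)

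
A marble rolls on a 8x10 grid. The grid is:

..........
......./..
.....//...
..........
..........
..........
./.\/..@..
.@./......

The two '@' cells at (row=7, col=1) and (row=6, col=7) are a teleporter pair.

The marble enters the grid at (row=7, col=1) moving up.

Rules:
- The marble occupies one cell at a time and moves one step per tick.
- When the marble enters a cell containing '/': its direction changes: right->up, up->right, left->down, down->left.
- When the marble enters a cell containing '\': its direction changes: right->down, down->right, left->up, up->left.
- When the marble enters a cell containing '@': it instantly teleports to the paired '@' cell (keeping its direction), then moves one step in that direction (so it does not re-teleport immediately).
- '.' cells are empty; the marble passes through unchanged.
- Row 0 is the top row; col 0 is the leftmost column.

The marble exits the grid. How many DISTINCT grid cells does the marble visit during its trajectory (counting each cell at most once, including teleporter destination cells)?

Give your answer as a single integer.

Answer: 9

Derivation:
Step 1: enter (7,1), '@' teleport (7,1)->(6,7), also enter (6,7), move up to (5,7)
Step 2: enter (5,7), '.' pass, move up to (4,7)
Step 3: enter (4,7), '.' pass, move up to (3,7)
Step 4: enter (3,7), '.' pass, move up to (2,7)
Step 5: enter (2,7), '.' pass, move up to (1,7)
Step 6: enter (1,7), '/' deflects up->right, move right to (1,8)
Step 7: enter (1,8), '.' pass, move right to (1,9)
Step 8: enter (1,9), '.' pass, move right to (1,10)
Step 9: at (1,10) — EXIT via right edge, pos 1
Distinct cells visited: 9 (path length 9)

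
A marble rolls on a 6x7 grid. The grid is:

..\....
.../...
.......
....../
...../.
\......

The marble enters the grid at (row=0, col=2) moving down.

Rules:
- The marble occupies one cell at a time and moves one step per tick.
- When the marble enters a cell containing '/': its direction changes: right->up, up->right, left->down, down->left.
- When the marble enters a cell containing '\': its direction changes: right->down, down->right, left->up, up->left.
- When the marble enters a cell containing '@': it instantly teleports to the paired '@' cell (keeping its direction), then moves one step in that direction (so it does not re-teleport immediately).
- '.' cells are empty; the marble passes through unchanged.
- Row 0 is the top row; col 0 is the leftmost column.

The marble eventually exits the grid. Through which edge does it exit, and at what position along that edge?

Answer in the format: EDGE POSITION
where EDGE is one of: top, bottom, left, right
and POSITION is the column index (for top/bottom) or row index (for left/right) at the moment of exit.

Step 1: enter (0,2), '\' deflects down->right, move right to (0,3)
Step 2: enter (0,3), '.' pass, move right to (0,4)
Step 3: enter (0,4), '.' pass, move right to (0,5)
Step 4: enter (0,5), '.' pass, move right to (0,6)
Step 5: enter (0,6), '.' pass, move right to (0,7)
Step 6: at (0,7) — EXIT via right edge, pos 0

Answer: right 0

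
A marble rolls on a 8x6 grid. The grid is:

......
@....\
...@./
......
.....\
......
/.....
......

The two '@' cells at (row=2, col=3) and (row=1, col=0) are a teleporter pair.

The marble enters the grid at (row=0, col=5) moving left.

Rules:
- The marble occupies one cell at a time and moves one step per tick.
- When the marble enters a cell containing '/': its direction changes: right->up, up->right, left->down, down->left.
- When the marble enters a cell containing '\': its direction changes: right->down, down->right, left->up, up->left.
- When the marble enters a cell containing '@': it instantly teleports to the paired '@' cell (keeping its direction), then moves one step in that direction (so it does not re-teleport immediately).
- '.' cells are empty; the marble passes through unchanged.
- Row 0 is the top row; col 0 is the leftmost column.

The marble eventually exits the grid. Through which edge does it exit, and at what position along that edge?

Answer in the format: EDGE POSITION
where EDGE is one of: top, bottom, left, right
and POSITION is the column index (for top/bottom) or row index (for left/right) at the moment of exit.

Step 1: enter (0,5), '.' pass, move left to (0,4)
Step 2: enter (0,4), '.' pass, move left to (0,3)
Step 3: enter (0,3), '.' pass, move left to (0,2)
Step 4: enter (0,2), '.' pass, move left to (0,1)
Step 5: enter (0,1), '.' pass, move left to (0,0)
Step 6: enter (0,0), '.' pass, move left to (0,-1)
Step 7: at (0,-1) — EXIT via left edge, pos 0

Answer: left 0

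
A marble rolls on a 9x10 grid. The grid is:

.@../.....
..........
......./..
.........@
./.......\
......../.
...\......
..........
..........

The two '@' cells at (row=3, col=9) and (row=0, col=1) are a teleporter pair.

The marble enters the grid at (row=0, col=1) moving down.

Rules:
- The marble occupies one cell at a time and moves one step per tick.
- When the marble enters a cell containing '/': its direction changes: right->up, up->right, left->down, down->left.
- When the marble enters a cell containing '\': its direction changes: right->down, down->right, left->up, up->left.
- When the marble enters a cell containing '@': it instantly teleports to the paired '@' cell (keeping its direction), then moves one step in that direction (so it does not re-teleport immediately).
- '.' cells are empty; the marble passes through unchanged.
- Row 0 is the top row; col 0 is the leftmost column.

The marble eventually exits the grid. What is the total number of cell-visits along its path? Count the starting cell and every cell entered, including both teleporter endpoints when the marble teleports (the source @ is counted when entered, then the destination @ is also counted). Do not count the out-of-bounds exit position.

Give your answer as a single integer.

Step 1: enter (0,1), '@' teleport (0,1)->(3,9), also enter (3,9), move down to (4,9)
Step 2: enter (4,9), '\' deflects down->right, move right to (4,10)
Step 3: at (4,10) — EXIT via right edge, pos 4
Path length (cell visits): 3

Answer: 3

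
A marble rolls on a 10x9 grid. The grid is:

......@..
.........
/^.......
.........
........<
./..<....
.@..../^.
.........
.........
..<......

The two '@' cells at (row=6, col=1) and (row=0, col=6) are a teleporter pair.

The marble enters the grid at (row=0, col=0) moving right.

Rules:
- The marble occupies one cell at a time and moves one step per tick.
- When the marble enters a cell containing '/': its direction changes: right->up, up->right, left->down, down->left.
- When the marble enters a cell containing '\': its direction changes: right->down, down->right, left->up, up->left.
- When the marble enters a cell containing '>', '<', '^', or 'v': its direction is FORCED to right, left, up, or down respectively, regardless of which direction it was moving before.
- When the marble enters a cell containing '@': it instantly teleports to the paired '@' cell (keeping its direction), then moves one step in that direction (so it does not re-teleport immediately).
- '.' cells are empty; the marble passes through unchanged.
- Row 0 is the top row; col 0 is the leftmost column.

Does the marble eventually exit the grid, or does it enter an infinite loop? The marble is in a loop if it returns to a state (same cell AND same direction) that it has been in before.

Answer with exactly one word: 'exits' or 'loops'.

Step 1: enter (0,0), '.' pass, move right to (0,1)
Step 2: enter (0,1), '.' pass, move right to (0,2)
Step 3: enter (0,2), '.' pass, move right to (0,3)
Step 4: enter (0,3), '.' pass, move right to (0,4)
Step 5: enter (0,4), '.' pass, move right to (0,5)
Step 6: enter (0,5), '.' pass, move right to (0,6)
Step 7: enter (0,6), '@' teleport (0,6)->(6,1), also enter (6,1), move right to (6,2)
Step 8: enter (6,2), '.' pass, move right to (6,3)
Step 9: enter (6,3), '.' pass, move right to (6,4)
Step 10: enter (6,4), '.' pass, move right to (6,5)
Step 11: enter (6,5), '.' pass, move right to (6,6)
Step 12: enter (6,6), '/' deflects right->up, move up to (5,6)
Step 13: enter (5,6), '.' pass, move up to (4,6)
Step 14: enter (4,6), '.' pass, move up to (3,6)
Step 15: enter (3,6), '.' pass, move up to (2,6)
Step 16: enter (2,6), '.' pass, move up to (1,6)
Step 17: enter (1,6), '.' pass, move up to (0,6)
Step 18: enter (0,6), '@' teleport (0,6)->(6,1), also enter (6,1), move up to (5,1)
Step 19: enter (5,1), '/' deflects up->right, move right to (5,2)
Step 20: enter (5,2), '.' pass, move right to (5,3)
Step 21: enter (5,3), '.' pass, move right to (5,4)
Step 22: enter (5,4), '<' forces right->left, move left to (5,3)
Step 23: enter (5,3), '.' pass, move left to (5,2)
Step 24: enter (5,2), '.' pass, move left to (5,1)
Step 25: enter (5,1), '/' deflects left->down, move down to (6,1)
Step 26: enter (6,1), '@' teleport (6,1)->(0,6), also enter (0,6), move down to (1,6)
Step 27: enter (1,6), '.' pass, move down to (2,6)
Step 28: enter (2,6), '.' pass, move down to (3,6)
Step 29: enter (3,6), '.' pass, move down to (4,6)
Step 30: enter (4,6), '.' pass, move down to (5,6)
Step 31: enter (5,6), '.' pass, move down to (6,6)
Step 32: enter (6,6), '/' deflects down->left, move left to (6,5)
Step 33: enter (6,5), '.' pass, move left to (6,4)
Step 34: enter (6,4), '.' pass, move left to (6,3)
Step 35: enter (6,3), '.' pass, move left to (6,2)
Step 36: enter (6,2), '.' pass, move left to (6,1)
Step 37: enter (6,1), '@' teleport (6,1)->(0,6), also enter (0,6), move left to (0,5)
Step 38: enter (0,5), '.' pass, move left to (0,4)
Step 39: enter (0,4), '.' pass, move left to (0,3)
Step 40: enter (0,3), '.' pass, move left to (0,2)
Step 41: enter (0,2), '.' pass, move left to (0,1)
Step 42: enter (0,1), '.' pass, move left to (0,0)
Step 43: enter (0,0), '.' pass, move left to (0,-1)
Step 44: at (0,-1) — EXIT via left edge, pos 0

Answer: exits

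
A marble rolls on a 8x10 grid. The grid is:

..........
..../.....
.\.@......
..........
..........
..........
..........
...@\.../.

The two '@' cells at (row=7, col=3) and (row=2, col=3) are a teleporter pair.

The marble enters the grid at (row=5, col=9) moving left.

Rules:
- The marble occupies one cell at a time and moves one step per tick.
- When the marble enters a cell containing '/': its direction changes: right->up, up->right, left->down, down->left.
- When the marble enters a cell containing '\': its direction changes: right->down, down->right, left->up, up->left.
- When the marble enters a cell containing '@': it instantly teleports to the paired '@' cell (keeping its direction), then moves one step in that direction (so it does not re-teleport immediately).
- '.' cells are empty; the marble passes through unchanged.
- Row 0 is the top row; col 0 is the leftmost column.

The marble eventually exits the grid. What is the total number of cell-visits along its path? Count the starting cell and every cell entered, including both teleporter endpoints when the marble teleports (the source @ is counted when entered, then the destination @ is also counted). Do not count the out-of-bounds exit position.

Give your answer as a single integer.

Answer: 10

Derivation:
Step 1: enter (5,9), '.' pass, move left to (5,8)
Step 2: enter (5,8), '.' pass, move left to (5,7)
Step 3: enter (5,7), '.' pass, move left to (5,6)
Step 4: enter (5,6), '.' pass, move left to (5,5)
Step 5: enter (5,5), '.' pass, move left to (5,4)
Step 6: enter (5,4), '.' pass, move left to (5,3)
Step 7: enter (5,3), '.' pass, move left to (5,2)
Step 8: enter (5,2), '.' pass, move left to (5,1)
Step 9: enter (5,1), '.' pass, move left to (5,0)
Step 10: enter (5,0), '.' pass, move left to (5,-1)
Step 11: at (5,-1) — EXIT via left edge, pos 5
Path length (cell visits): 10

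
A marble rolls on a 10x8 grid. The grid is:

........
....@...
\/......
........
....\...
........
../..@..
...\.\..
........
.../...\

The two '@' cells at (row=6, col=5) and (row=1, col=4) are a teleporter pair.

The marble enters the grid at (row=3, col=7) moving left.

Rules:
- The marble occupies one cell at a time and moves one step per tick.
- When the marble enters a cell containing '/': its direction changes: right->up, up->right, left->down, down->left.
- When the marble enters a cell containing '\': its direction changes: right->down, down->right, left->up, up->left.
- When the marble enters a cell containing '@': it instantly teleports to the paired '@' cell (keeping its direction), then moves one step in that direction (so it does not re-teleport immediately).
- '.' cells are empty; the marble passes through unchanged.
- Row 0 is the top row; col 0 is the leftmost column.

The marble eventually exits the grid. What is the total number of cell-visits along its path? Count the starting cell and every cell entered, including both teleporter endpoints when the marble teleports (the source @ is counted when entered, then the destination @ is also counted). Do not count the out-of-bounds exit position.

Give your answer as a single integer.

Answer: 8

Derivation:
Step 1: enter (3,7), '.' pass, move left to (3,6)
Step 2: enter (3,6), '.' pass, move left to (3,5)
Step 3: enter (3,5), '.' pass, move left to (3,4)
Step 4: enter (3,4), '.' pass, move left to (3,3)
Step 5: enter (3,3), '.' pass, move left to (3,2)
Step 6: enter (3,2), '.' pass, move left to (3,1)
Step 7: enter (3,1), '.' pass, move left to (3,0)
Step 8: enter (3,0), '.' pass, move left to (3,-1)
Step 9: at (3,-1) — EXIT via left edge, pos 3
Path length (cell visits): 8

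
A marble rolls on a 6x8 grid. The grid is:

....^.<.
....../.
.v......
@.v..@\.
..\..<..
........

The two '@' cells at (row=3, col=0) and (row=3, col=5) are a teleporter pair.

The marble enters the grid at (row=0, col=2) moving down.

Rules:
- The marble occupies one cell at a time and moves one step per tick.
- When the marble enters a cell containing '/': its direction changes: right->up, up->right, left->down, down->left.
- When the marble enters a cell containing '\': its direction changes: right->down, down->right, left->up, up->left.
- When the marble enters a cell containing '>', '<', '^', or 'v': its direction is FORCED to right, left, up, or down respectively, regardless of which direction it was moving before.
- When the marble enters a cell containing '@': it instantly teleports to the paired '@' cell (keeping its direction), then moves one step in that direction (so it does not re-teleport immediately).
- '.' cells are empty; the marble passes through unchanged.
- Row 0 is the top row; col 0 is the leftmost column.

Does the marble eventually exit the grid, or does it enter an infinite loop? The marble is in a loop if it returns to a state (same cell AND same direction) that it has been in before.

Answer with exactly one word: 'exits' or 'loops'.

Answer: loops

Derivation:
Step 1: enter (0,2), '.' pass, move down to (1,2)
Step 2: enter (1,2), '.' pass, move down to (2,2)
Step 3: enter (2,2), '.' pass, move down to (3,2)
Step 4: enter (3,2), 'v' forces down->down, move down to (4,2)
Step 5: enter (4,2), '\' deflects down->right, move right to (4,3)
Step 6: enter (4,3), '.' pass, move right to (4,4)
Step 7: enter (4,4), '.' pass, move right to (4,5)
Step 8: enter (4,5), '<' forces right->left, move left to (4,4)
Step 9: enter (4,4), '.' pass, move left to (4,3)
Step 10: enter (4,3), '.' pass, move left to (4,2)
Step 11: enter (4,2), '\' deflects left->up, move up to (3,2)
Step 12: enter (3,2), 'v' forces up->down, move down to (4,2)
Step 13: at (4,2) dir=down — LOOP DETECTED (seen before)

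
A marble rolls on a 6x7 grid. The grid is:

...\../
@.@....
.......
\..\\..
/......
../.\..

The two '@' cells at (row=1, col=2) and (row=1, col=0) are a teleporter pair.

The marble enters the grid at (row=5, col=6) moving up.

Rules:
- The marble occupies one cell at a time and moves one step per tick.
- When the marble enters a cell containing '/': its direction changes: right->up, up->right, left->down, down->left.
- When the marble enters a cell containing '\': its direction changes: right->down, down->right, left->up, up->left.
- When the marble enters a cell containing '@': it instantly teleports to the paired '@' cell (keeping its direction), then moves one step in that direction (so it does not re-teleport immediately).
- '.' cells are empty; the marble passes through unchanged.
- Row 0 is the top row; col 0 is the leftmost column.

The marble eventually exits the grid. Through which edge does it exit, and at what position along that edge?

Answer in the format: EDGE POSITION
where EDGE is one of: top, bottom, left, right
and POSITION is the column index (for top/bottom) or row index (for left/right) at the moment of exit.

Step 1: enter (5,6), '.' pass, move up to (4,6)
Step 2: enter (4,6), '.' pass, move up to (3,6)
Step 3: enter (3,6), '.' pass, move up to (2,6)
Step 4: enter (2,6), '.' pass, move up to (1,6)
Step 5: enter (1,6), '.' pass, move up to (0,6)
Step 6: enter (0,6), '/' deflects up->right, move right to (0,7)
Step 7: at (0,7) — EXIT via right edge, pos 0

Answer: right 0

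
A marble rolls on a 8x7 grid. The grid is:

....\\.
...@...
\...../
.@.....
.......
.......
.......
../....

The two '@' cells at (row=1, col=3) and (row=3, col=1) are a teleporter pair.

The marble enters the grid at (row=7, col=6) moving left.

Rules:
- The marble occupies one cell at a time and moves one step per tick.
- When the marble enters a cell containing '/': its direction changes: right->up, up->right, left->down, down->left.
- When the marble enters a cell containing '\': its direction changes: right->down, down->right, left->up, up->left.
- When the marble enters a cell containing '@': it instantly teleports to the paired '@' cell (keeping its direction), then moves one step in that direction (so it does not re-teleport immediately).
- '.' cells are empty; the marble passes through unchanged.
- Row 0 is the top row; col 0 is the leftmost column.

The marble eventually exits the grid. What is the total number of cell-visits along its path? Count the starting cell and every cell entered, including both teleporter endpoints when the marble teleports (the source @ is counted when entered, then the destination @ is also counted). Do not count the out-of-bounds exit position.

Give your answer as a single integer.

Step 1: enter (7,6), '.' pass, move left to (7,5)
Step 2: enter (7,5), '.' pass, move left to (7,4)
Step 3: enter (7,4), '.' pass, move left to (7,3)
Step 4: enter (7,3), '.' pass, move left to (7,2)
Step 5: enter (7,2), '/' deflects left->down, move down to (8,2)
Step 6: at (8,2) — EXIT via bottom edge, pos 2
Path length (cell visits): 5

Answer: 5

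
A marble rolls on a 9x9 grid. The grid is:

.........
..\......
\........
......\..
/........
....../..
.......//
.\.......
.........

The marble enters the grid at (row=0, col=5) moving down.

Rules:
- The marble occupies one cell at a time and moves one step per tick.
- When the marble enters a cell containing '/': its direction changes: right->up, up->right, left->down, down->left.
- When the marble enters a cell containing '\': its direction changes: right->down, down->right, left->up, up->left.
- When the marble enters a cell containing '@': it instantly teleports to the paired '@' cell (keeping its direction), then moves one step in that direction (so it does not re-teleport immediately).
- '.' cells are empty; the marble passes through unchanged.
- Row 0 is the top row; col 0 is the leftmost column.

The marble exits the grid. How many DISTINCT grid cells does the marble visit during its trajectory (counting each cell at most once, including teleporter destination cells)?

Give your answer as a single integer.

Answer: 9

Derivation:
Step 1: enter (0,5), '.' pass, move down to (1,5)
Step 2: enter (1,5), '.' pass, move down to (2,5)
Step 3: enter (2,5), '.' pass, move down to (3,5)
Step 4: enter (3,5), '.' pass, move down to (4,5)
Step 5: enter (4,5), '.' pass, move down to (5,5)
Step 6: enter (5,5), '.' pass, move down to (6,5)
Step 7: enter (6,5), '.' pass, move down to (7,5)
Step 8: enter (7,5), '.' pass, move down to (8,5)
Step 9: enter (8,5), '.' pass, move down to (9,5)
Step 10: at (9,5) — EXIT via bottom edge, pos 5
Distinct cells visited: 9 (path length 9)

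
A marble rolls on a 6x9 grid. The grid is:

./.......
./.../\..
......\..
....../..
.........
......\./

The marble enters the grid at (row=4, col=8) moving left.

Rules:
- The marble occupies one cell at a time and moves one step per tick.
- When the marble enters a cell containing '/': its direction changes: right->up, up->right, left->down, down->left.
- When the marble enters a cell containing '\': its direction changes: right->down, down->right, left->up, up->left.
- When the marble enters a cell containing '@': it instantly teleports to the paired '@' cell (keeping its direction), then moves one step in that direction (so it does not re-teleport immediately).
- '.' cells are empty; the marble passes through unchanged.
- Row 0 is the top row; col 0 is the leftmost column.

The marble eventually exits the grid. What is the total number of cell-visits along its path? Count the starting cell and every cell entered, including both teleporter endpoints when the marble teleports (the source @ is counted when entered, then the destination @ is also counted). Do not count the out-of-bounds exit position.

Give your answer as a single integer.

Answer: 9

Derivation:
Step 1: enter (4,8), '.' pass, move left to (4,7)
Step 2: enter (4,7), '.' pass, move left to (4,6)
Step 3: enter (4,6), '.' pass, move left to (4,5)
Step 4: enter (4,5), '.' pass, move left to (4,4)
Step 5: enter (4,4), '.' pass, move left to (4,3)
Step 6: enter (4,3), '.' pass, move left to (4,2)
Step 7: enter (4,2), '.' pass, move left to (4,1)
Step 8: enter (4,1), '.' pass, move left to (4,0)
Step 9: enter (4,0), '.' pass, move left to (4,-1)
Step 10: at (4,-1) — EXIT via left edge, pos 4
Path length (cell visits): 9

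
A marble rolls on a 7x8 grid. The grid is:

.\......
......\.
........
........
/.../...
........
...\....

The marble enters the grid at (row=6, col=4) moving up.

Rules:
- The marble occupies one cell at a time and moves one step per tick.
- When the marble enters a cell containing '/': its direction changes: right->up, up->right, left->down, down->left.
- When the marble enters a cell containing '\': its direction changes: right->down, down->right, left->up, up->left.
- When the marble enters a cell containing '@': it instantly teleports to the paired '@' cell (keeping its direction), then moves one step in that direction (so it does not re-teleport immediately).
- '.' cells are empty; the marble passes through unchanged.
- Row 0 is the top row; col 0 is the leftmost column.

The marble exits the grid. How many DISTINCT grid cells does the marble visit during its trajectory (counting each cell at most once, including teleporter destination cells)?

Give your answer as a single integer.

Answer: 6

Derivation:
Step 1: enter (6,4), '.' pass, move up to (5,4)
Step 2: enter (5,4), '.' pass, move up to (4,4)
Step 3: enter (4,4), '/' deflects up->right, move right to (4,5)
Step 4: enter (4,5), '.' pass, move right to (4,6)
Step 5: enter (4,6), '.' pass, move right to (4,7)
Step 6: enter (4,7), '.' pass, move right to (4,8)
Step 7: at (4,8) — EXIT via right edge, pos 4
Distinct cells visited: 6 (path length 6)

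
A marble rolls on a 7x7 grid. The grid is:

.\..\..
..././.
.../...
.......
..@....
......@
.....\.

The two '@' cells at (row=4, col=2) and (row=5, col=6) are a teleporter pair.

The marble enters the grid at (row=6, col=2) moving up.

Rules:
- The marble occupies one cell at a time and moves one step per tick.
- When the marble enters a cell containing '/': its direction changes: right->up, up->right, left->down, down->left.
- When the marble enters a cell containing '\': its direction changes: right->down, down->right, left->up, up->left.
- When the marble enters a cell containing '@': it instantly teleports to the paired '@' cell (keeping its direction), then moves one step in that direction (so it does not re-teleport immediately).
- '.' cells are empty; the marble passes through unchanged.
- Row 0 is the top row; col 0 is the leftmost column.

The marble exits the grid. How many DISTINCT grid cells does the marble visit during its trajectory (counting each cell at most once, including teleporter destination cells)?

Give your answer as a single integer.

Step 1: enter (6,2), '.' pass, move up to (5,2)
Step 2: enter (5,2), '.' pass, move up to (4,2)
Step 3: enter (4,2), '@' teleport (4,2)->(5,6), also enter (5,6), move up to (4,6)
Step 4: enter (4,6), '.' pass, move up to (3,6)
Step 5: enter (3,6), '.' pass, move up to (2,6)
Step 6: enter (2,6), '.' pass, move up to (1,6)
Step 7: enter (1,6), '.' pass, move up to (0,6)
Step 8: enter (0,6), '.' pass, move up to (-1,6)
Step 9: at (-1,6) — EXIT via top edge, pos 6
Distinct cells visited: 9 (path length 9)

Answer: 9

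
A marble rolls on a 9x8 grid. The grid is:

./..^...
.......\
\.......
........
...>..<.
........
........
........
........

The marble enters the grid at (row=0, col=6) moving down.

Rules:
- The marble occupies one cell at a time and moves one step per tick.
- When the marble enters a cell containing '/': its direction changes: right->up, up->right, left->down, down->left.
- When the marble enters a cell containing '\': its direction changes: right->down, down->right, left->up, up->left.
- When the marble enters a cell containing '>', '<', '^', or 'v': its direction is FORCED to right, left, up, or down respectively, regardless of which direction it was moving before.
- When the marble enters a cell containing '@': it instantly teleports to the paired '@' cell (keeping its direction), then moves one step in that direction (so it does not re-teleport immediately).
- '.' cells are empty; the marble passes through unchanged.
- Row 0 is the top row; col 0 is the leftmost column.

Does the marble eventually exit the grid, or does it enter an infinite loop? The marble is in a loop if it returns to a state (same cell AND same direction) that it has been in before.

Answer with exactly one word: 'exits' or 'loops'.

Answer: loops

Derivation:
Step 1: enter (0,6), '.' pass, move down to (1,6)
Step 2: enter (1,6), '.' pass, move down to (2,6)
Step 3: enter (2,6), '.' pass, move down to (3,6)
Step 4: enter (3,6), '.' pass, move down to (4,6)
Step 5: enter (4,6), '<' forces down->left, move left to (4,5)
Step 6: enter (4,5), '.' pass, move left to (4,4)
Step 7: enter (4,4), '.' pass, move left to (4,3)
Step 8: enter (4,3), '>' forces left->right, move right to (4,4)
Step 9: enter (4,4), '.' pass, move right to (4,5)
Step 10: enter (4,5), '.' pass, move right to (4,6)
Step 11: enter (4,6), '<' forces right->left, move left to (4,5)
Step 12: at (4,5) dir=left — LOOP DETECTED (seen before)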